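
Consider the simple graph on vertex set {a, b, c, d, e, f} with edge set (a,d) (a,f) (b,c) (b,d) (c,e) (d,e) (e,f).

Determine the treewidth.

A width-2 tree decomposition is:
Bags: B1 = {b, c, e}  B2 = {b, d, e}  B3 = {d, e, f}  B4 = {a, d, f}
Tree: B1–B2, B2–B3, B3–B4
The largest bag has 3 vertices, giving width 2; this decomposition certifies tw(G) ≤ 2. For the lower bound, G contains the cycle c–b–d–e–c, so G is not a forest; only forests have treewidth ≤ 1, hence tw(G) ≥ 2. Combining the bounds, tw(G) = 2.

2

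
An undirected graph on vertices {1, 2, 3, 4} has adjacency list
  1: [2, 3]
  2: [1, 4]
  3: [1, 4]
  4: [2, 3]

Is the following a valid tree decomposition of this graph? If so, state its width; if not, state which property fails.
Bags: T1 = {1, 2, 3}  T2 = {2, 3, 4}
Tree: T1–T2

Every vertex of G appears in some bag (union = {1, 2, 3, 4}); every edge is covered by a bag; and for each vertex v the set of bags containing v is connected in the bag tree. The decomposition is therefore valid. The largest bag has 3 vertices, so the width is 2.

Yes; width 2.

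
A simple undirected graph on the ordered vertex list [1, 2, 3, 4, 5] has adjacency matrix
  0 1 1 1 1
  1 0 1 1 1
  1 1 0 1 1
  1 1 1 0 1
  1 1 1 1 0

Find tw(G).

A width-4 tree decomposition is:
Bags: B1 = {1, 2, 3, 4, 5}
Tree: (single bag)
With just one bag of size 5, the width is 5 − 1 = 4, so tw(G) ≤ 4. On the other hand G contains the 5-clique {1, 2, 3, 4, 5}. A clique must lie in a single bag of any decomposition, so no decomposition can have width below 4. Hence tw(G) = 4 exactly.

4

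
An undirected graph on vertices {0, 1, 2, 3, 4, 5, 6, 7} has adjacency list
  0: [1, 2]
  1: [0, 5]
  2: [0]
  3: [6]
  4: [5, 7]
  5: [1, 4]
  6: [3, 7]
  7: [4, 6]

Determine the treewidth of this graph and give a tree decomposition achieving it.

Treewidth 1.
Bags: B1 = {0, 2}  B2 = {0, 1}  B3 = {1, 5}  B4 = {4, 5}  B5 = {4, 7}  B6 = {6, 7}  B7 = {3, 6}
Tree: B1–B2, B2–B3, B3–B4, B4–B5, B5–B6, B6–B7

The largest bag has 2 vertices, giving width 1; this decomposition certifies tw(G) ≤ 1. Any graph with an edge has treewidth ≥ 1, and G has the edge 2–0. The upper and lower bounds meet at 1, so that is the treewidth.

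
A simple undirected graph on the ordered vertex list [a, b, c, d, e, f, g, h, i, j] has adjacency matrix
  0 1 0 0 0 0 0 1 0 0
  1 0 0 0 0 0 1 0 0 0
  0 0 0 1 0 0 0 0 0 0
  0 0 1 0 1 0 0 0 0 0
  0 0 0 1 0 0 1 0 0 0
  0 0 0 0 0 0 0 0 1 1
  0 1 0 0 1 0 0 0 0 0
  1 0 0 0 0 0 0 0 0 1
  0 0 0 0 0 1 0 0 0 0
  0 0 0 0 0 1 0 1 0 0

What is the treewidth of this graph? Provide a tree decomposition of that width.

Treewidth 1.
One such decomposition:
Bags: B1 = {f, i}  B2 = {f, j}  B3 = {h, j}  B4 = {a, h}  B5 = {a, b}  B6 = {b, g}  B7 = {e, g}  B8 = {d, e}  B9 = {c, d}
Tree: B1–B2, B2–B3, B3–B4, B4–B5, B5–B6, B6–B7, B7–B8, B8–B9

Every bag has size at most 2, so the width is 2 − 1 = 1 and tw(G) ≤ 1. Since G has at least one edge (e.g. i–f), it is not an edgeless graph, so tw(G) ≥ 1. The upper and lower bounds meet at 1, so that is the treewidth.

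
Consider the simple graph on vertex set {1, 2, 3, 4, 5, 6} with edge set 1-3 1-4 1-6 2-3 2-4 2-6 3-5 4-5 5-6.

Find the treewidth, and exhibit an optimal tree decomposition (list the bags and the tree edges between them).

Treewidth 3.
One optimal decomposition is:
Bags: B1 = {1, 3, 4, 6}  B2 = {2, 3, 4, 6}  B3 = {3, 4, 5, 6}
Tree: B1–B2, B2–B3

Every bag has size at most 4, so the width is 4 − 1 = 3 and tw(G) ≤ 3. For the lower bound: the 4 vertex sets {1,3}, {2,4}, {6}, {5} are disjoint, each induces a connected subgraph, and every pair is joined by at least one edge of G. Contracting each set to a single vertex therefore yields K_{4} as a minor, and since treewidth is minor-monotone, tw(G) ≥ tw(K_{4}) = 3. Hence tw(G) = 3 exactly.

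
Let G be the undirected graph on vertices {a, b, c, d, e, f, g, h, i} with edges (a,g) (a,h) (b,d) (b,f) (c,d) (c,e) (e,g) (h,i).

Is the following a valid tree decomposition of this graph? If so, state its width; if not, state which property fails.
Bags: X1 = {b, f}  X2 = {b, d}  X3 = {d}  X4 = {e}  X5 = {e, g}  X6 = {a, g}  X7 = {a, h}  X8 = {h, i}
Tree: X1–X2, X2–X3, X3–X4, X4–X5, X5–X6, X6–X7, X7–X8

No — vertex c appears in no bag.

A tree decomposition must satisfy three properties: every vertex lies in some bag; for every edge, both endpoints lie together in some bag; and for every vertex, the bags containing it form a connected subtree. Here vertex c appears in no bag, so the decomposition is invalid.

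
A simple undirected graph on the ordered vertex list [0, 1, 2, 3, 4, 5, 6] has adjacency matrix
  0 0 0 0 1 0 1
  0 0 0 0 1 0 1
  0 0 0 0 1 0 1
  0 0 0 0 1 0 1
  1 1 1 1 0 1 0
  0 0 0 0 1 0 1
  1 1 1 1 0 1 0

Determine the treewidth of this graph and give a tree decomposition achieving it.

Treewidth 2.
One such decomposition:
Bags: B1 = {3, 4, 6}  B2 = {0, 4, 6}  B3 = {1, 4, 6}  B4 = {2, 4, 6}  B5 = {4, 5, 6}
Tree: B1–B2, B2–B3, B3–B4, B4–B5

Every bag has size at most 3, so the width is 3 − 1 = 2 and tw(G) ≤ 2. For the lower bound, G contains the cycle 4–3–6–0–4, so G is not a forest; only forests have treewidth ≤ 1, hence tw(G) ≥ 2. The upper and lower bounds meet at 2, so that is the treewidth.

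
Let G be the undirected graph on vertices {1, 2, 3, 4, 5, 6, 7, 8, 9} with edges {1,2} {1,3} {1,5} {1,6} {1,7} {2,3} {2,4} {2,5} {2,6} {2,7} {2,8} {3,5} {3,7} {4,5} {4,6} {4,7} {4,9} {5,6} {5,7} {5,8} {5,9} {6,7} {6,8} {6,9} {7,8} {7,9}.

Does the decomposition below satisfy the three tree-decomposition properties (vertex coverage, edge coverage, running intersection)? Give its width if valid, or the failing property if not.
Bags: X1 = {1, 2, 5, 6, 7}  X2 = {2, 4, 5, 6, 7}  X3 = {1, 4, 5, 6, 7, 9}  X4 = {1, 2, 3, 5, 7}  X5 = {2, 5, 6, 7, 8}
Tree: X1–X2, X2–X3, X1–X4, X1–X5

A tree decomposition must satisfy three properties: every vertex lies in some bag; for every edge, both endpoints lie together in some bag; and for every vertex, the bags containing it form a connected subtree. Here bags containing vertex 1 are not connected in the tree, so the decomposition is invalid.

No — bags containing vertex 1 are not connected in the tree.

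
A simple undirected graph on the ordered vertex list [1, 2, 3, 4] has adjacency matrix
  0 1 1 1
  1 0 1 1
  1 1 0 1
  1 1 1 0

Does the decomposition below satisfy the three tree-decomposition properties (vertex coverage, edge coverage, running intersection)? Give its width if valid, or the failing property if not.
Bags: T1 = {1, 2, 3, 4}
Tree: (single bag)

Every vertex of G appears in some bag (union = {1, 2, 3, 4}); every edge is covered by a bag; and for each vertex v the set of bags containing v is connected in the bag tree. The decomposition is therefore valid. The largest bag has 4 vertices, so the width is 3.

Yes; width 3.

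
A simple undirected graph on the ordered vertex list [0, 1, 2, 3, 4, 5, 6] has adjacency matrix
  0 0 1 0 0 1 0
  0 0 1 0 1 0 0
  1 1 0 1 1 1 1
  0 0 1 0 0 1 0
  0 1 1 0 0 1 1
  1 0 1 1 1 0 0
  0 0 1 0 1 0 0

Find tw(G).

A width-2 tree decomposition is:
Bags: B1 = {1, 2, 4}  B2 = {2, 4, 5}  B3 = {0, 2, 5}  B4 = {2, 3, 5}  B5 = {2, 4, 6}
Tree: B1–B2, B2–B3, B3–B4, B1–B5
Every bag has size at most 3, so the width is 3 − 1 = 2 and tw(G) ≤ 2. On the other hand G contains the 3-clique {0, 2, 5}. A clique must lie in a single bag of any decomposition, so no decomposition can have width below 2. Therefore the treewidth is 2.

2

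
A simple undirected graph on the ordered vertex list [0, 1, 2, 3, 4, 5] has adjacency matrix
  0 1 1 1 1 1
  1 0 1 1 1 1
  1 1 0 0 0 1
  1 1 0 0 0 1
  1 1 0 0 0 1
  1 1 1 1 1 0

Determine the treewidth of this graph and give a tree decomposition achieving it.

Treewidth 3.
One such decomposition:
Bags: B1 = {0, 1, 4, 5}  B2 = {0, 1, 3, 5}  B3 = {0, 1, 2, 5}
Tree: B1–B2, B2–B3

Each bag holds 4 vertices, so the decomposition has width 3, which upper-bounds the treewidth. Conversely, {0, 1, 2, 5} is a clique of size 4, and the vertices of any clique must share a bag in every tree decomposition; so some bag has ≥ 4 vertices and tw(G) ≥ 3. Therefore the treewidth is 3.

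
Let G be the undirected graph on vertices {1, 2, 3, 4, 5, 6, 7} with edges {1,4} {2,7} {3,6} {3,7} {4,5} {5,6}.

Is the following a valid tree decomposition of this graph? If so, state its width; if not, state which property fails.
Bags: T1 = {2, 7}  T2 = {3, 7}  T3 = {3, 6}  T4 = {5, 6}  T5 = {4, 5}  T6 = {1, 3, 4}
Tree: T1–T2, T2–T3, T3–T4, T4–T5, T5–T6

No — bags containing vertex 3 are not connected in the tree.

A tree decomposition must satisfy three properties: every vertex lies in some bag; for every edge, both endpoints lie together in some bag; and for every vertex, the bags containing it form a connected subtree. Here bags containing vertex 3 are not connected in the tree, so the decomposition is invalid.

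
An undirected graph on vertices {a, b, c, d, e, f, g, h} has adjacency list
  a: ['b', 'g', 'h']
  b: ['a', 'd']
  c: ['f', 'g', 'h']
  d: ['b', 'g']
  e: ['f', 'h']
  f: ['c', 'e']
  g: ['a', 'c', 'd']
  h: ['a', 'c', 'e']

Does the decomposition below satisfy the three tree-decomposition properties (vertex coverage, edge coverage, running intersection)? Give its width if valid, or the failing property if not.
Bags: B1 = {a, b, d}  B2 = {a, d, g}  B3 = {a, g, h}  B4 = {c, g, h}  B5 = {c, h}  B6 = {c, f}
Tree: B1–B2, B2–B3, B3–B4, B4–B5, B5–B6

A tree decomposition must satisfy three properties: every vertex lies in some bag; for every edge, both endpoints lie together in some bag; and for every vertex, the bags containing it form a connected subtree. Here vertex e appears in no bag, so the decomposition is invalid.

No — vertex e appears in no bag.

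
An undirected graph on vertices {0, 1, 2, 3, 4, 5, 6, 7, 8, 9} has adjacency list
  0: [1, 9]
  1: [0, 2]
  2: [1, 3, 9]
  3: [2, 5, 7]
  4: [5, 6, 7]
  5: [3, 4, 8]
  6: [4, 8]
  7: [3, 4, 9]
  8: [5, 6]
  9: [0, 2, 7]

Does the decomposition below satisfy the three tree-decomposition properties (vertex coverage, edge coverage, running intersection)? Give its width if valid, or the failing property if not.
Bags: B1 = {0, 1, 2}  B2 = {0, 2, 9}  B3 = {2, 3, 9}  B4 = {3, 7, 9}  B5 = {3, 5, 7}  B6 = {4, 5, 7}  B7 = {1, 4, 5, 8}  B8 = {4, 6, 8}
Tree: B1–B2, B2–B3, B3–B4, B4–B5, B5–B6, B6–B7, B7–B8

No — bags containing vertex 1 are not connected in the tree.

A tree decomposition must satisfy three properties: every vertex lies in some bag; for every edge, both endpoints lie together in some bag; and for every vertex, the bags containing it form a connected subtree. Here bags containing vertex 1 are not connected in the tree, so the decomposition is invalid.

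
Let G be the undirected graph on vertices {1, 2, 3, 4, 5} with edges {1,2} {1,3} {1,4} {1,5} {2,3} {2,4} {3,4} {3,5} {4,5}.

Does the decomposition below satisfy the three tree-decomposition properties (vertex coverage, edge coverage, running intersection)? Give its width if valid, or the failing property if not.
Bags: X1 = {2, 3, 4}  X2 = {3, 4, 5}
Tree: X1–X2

A tree decomposition must satisfy three properties: every vertex lies in some bag; for every edge, both endpoints lie together in some bag; and for every vertex, the bags containing it form a connected subtree. Here vertex 1 appears in no bag, so the decomposition is invalid.

No — vertex 1 appears in no bag.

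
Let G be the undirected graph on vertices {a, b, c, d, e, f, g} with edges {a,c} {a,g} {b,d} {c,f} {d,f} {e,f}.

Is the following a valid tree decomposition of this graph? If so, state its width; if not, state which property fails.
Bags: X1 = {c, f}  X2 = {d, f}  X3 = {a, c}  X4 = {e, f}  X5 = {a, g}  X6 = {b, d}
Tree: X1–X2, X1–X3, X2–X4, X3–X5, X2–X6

Yes; width 1.

Checking the three conditions: (i) the bags cover all of {a, b, c, d, e, f, g}; (ii) for each edge, some bag contains both endpoints; (iii) the bags containing any fixed vertex form a subtree. All hold, so the decomposition is valid with width 2 − 1 = 1.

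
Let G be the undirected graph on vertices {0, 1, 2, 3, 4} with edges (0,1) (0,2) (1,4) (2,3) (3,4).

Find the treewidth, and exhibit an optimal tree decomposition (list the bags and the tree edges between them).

Every bag has size at most 3, so the width is 3 − 1 = 2 and tw(G) ≤ 2. The edges 4–3–2–0–1–4 form a cycle, so G is not a tree and its treewidth is at least 2. Hence tw(G) = 2 exactly.

Treewidth 2.
One such decomposition:
Bags: B1 = {2, 3, 4}  B2 = {0, 2, 4}  B3 = {0, 1, 4}
Tree: B1–B2, B2–B3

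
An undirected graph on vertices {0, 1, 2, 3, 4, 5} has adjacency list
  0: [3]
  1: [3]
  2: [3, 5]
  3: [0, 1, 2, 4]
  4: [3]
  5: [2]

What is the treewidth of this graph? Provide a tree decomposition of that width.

Treewidth 1.
Bags: B1 = {2, 3}  B2 = {2, 5}  B3 = {1, 3}  B4 = {0, 3}  B5 = {3, 4}
Tree: B1–B2, B1–B3, B3–B4, B1–B5

Every bag has size at most 2, so the width is 2 − 1 = 1 and tw(G) ≤ 1. Since G has at least one edge (e.g. 3–2), it is not an edgeless graph, so tw(G) ≥ 1. Therefore the treewidth is 1.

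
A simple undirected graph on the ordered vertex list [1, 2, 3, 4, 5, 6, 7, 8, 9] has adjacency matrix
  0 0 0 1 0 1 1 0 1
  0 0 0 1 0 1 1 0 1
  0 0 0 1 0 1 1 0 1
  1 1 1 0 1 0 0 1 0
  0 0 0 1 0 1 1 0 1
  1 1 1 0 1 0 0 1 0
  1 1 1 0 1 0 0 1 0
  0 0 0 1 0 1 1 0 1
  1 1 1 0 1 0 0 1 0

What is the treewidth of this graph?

4

A width-4 tree decomposition is:
Bags: B1 = {4, 6, 7, 8, 9}  B2 = {1, 4, 6, 7, 9}  B3 = {3, 4, 6, 7, 9}  B4 = {2, 4, 6, 7, 9}  B5 = {4, 5, 6, 7, 9}
Tree: B1–B2, B2–B3, B3–B4, B4–B5
Each bag holds 5 vertices, so the decomposition has width 4, which upper-bounds the treewidth. For the lower bound: the 5 vertex sets {8,9}, {1,6}, {3,4}, {7}, {2} are disjoint, each induces a connected subgraph, and every pair is joined by at least one edge of G. Contracting each set to a single vertex therefore yields K_{5} as a minor, and since treewidth is minor-monotone, tw(G) ≥ tw(K_{5}) = 4. Hence tw(G) = 4 exactly.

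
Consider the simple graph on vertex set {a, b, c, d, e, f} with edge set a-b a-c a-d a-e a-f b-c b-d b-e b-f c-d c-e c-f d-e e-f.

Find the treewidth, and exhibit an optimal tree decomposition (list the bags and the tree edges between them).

The largest bag has 5 vertices, giving width 4; this decomposition certifies tw(G) ≤ 4. Conversely, {a, b, c, d, e} is a clique of size 5, and the vertices of any clique must share a bag in every tree decomposition; so some bag has ≥ 5 vertices and tw(G) ≥ 4. The upper and lower bounds meet at 4, so that is the treewidth.

Treewidth 4.
One such decomposition:
Bags: B1 = {a, b, c, e, f}  B2 = {a, b, c, d, e}
Tree: B1–B2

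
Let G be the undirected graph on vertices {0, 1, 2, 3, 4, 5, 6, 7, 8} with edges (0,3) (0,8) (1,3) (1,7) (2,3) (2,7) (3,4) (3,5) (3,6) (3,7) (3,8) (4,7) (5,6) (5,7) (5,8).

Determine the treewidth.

A width-2 tree decomposition is:
Bags: B1 = {3, 5, 7}  B2 = {3, 5, 8}  B3 = {0, 3, 8}  B4 = {3, 5, 6}  B5 = {1, 3, 7}  B6 = {3, 4, 7}  B7 = {2, 3, 7}
Tree: B1–B2, B2–B3, B2–B4, B1–B5, B5–B6, B5–B7
Every bag has size at most 3, so the width is 3 − 1 = 2 and tw(G) ≤ 2. Conversely, {0, 3, 8} is a clique of size 3, and the vertices of any clique must share a bag in every tree decomposition; so some bag has ≥ 3 vertices and tw(G) ≥ 2. Therefore the treewidth is 2.

2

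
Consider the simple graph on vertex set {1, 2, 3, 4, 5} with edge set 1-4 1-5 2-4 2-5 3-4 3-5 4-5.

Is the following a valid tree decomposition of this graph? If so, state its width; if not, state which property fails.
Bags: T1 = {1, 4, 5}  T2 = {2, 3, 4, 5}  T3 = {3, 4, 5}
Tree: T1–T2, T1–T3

A tree decomposition must satisfy three properties: every vertex lies in some bag; for every edge, both endpoints lie together in some bag; and for every vertex, the bags containing it form a connected subtree. Here bags containing vertex 3 are not connected in the tree, so the decomposition is invalid.

No — bags containing vertex 3 are not connected in the tree.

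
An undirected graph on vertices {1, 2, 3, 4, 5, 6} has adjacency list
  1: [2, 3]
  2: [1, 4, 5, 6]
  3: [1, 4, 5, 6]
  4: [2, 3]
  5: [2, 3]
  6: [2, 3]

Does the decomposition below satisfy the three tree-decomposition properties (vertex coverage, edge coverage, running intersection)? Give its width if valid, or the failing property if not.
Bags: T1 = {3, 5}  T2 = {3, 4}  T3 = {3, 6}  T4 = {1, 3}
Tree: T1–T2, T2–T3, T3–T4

No — vertex 2 appears in no bag.

A tree decomposition must satisfy three properties: every vertex lies in some bag; for every edge, both endpoints lie together in some bag; and for every vertex, the bags containing it form a connected subtree. Here vertex 2 appears in no bag, so the decomposition is invalid.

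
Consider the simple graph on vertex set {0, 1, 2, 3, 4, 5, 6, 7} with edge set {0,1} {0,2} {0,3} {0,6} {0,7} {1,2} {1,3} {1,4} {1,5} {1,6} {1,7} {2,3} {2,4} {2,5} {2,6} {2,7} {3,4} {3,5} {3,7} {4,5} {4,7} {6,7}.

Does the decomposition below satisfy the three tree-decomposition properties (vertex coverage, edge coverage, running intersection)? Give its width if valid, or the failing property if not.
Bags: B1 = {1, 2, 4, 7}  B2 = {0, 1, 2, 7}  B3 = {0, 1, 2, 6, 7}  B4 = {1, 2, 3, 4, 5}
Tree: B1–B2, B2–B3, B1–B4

A tree decomposition must satisfy three properties: every vertex lies in some bag; for every edge, both endpoints lie together in some bag; and for every vertex, the bags containing it form a connected subtree. Here edge (3,7) lies in no bag, so the decomposition is invalid.

No — edge (3,7) lies in no bag.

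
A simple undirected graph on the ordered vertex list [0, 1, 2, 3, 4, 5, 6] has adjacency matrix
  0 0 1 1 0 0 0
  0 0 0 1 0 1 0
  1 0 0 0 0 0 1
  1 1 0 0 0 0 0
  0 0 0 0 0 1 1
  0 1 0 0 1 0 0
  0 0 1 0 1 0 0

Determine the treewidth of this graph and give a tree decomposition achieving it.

Each bag holds 3 vertices, so the decomposition has width 2, which upper-bounds the treewidth. For the lower bound, G contains the cycle 2–6–4–5–1–3–0–2, so G is not a forest; only forests have treewidth ≤ 1, hence tw(G) ≥ 2. Hence tw(G) = 2 exactly.

Treewidth 2.
One optimal decomposition is:
Bags: B1 = {2, 4, 6}  B2 = {2, 4, 5}  B3 = {1, 2, 5}  B4 = {1, 2, 3}  B5 = {0, 2, 3}
Tree: B1–B2, B2–B3, B3–B4, B4–B5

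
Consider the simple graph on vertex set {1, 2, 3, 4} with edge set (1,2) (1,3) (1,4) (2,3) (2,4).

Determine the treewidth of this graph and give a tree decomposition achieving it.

Every bag has size at most 3, so the width is 3 − 1 = 2 and tw(G) ≤ 2. For the lower bound, the 3 vertices {1, 2, 3} are pairwise adjacent, and any tree decomposition puts a clique entirely inside one bag — forcing width ≥ 2. Therefore the treewidth is 2.

Treewidth 2.
One such decomposition:
Bags: B1 = {1, 2, 3}  B2 = {1, 2, 4}
Tree: B1–B2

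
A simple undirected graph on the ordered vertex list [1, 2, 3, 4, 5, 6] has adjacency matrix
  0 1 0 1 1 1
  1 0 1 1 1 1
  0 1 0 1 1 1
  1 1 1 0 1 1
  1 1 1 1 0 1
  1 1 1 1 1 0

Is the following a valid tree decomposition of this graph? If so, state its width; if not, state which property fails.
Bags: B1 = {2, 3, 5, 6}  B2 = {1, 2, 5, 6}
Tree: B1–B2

No — vertex 4 appears in no bag.

A tree decomposition must satisfy three properties: every vertex lies in some bag; for every edge, both endpoints lie together in some bag; and for every vertex, the bags containing it form a connected subtree. Here vertex 4 appears in no bag, so the decomposition is invalid.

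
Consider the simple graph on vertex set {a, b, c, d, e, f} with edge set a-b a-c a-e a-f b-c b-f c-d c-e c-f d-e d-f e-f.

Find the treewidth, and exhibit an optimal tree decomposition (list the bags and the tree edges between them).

Treewidth 3.
Bags: B1 = {c, d, e, f}  B2 = {a, c, e, f}  B3 = {a, b, c, f}
Tree: B1–B2, B2–B3

Each bag holds 4 vertices, so the decomposition has width 3, which upper-bounds the treewidth. On the other hand G contains the 4-clique {c, d, e, f}. A clique must lie in a single bag of any decomposition, so no decomposition can have width below 3. Therefore the treewidth is 3.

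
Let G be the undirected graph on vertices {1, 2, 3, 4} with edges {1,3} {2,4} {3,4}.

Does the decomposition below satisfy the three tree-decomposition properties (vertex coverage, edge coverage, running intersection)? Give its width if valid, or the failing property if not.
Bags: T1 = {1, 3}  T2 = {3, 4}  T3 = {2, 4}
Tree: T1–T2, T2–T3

Every vertex of G appears in some bag (union = {1, 2, 3, 4}); every edge is covered by a bag; and for each vertex v the set of bags containing v is connected in the bag tree. The decomposition is therefore valid. The largest bag has 2 vertices, so the width is 1.

Yes; width 1.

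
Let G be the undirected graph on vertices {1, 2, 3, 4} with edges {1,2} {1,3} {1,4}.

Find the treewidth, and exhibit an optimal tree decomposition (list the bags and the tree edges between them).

Treewidth 1.
One optimal decomposition is:
Bags: B1 = {1, 2}  B2 = {1, 4}  B3 = {1, 3}
Tree: B1–B2, B2–B3

The largest bag has 2 vertices, giving width 1; this decomposition certifies tw(G) ≤ 1. G has an edge, so its treewidth is at least 1. Combining the bounds, tw(G) = 1.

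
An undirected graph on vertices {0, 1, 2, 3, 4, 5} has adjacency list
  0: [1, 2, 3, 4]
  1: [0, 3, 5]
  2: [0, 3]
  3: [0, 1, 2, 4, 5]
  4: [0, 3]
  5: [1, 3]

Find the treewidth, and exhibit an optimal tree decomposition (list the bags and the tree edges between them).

Treewidth 2.
One optimal decomposition is:
Bags: B1 = {0, 3, 4}  B2 = {0, 1, 3}  B3 = {0, 2, 3}  B4 = {1, 3, 5}
Tree: B1–B2, B2–B3, B2–B4

The largest bag has 3 vertices, giving width 2; this decomposition certifies tw(G) ≤ 2. On the other hand G contains the 3-clique {0, 1, 3}. A clique must lie in a single bag of any decomposition, so no decomposition can have width below 2. Hence tw(G) = 2 exactly.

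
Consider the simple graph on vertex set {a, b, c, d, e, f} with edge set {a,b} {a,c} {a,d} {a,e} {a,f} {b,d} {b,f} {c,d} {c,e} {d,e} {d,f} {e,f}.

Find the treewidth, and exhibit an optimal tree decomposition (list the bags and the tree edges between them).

Each bag holds 4 vertices, so the decomposition has width 3, which upper-bounds the treewidth. For the lower bound, the 4 vertices {a, c, d, e} are pairwise adjacent, and any tree decomposition puts a clique entirely inside one bag — forcing width ≥ 3. Hence tw(G) = 3 exactly.

Treewidth 3.
One such decomposition:
Bags: B1 = {a, d, e, f}  B2 = {a, c, d, e}  B3 = {a, b, d, f}
Tree: B1–B2, B1–B3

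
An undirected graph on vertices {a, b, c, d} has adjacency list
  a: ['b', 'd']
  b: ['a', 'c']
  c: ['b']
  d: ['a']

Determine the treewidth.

1

A width-1 tree decomposition is:
Bags: B1 = {b, c}  B2 = {a, b}  B3 = {a, d}
Tree: B1–B2, B2–B3
Every bag has size at most 2, so the width is 2 − 1 = 1 and tw(G) ≤ 1. Any graph with an edge has treewidth ≥ 1, and G has the edge c–b. Combining the bounds, tw(G) = 1.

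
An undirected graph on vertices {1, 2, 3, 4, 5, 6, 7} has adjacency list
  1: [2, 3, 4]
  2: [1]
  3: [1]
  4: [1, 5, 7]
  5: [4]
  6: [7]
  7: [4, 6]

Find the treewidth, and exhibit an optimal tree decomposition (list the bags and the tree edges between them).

Treewidth 1.
One such decomposition:
Bags: B1 = {1, 2}  B2 = {1, 4}  B3 = {4, 7}  B4 = {1, 3}  B5 = {6, 7}  B6 = {4, 5}
Tree: B1–B2, B2–B3, B1–B4, B3–B5, B2–B6

The largest bag has 2 vertices, giving width 1; this decomposition certifies tw(G) ≤ 1. Since G has at least one edge (e.g. 1–2), it is not an edgeless graph, so tw(G) ≥ 1. Hence tw(G) = 1 exactly.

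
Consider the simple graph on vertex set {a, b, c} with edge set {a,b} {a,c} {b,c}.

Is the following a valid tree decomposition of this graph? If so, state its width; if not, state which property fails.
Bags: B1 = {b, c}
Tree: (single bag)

No — vertex a appears in no bag.

A tree decomposition must satisfy three properties: every vertex lies in some bag; for every edge, both endpoints lie together in some bag; and for every vertex, the bags containing it form a connected subtree. Here vertex a appears in no bag, so the decomposition is invalid.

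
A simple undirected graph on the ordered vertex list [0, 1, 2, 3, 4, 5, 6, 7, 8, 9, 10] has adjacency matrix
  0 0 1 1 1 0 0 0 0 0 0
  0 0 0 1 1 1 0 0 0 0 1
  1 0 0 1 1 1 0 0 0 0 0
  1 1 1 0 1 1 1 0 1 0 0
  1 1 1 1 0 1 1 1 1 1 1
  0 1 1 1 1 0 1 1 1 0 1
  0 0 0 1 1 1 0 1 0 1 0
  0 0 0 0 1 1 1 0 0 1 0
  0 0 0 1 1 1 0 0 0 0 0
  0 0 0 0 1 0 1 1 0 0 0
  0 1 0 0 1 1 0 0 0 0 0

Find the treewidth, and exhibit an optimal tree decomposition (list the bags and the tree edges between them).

Each bag holds 4 vertices, so the decomposition has width 3, which upper-bounds the treewidth. Conversely, {0, 2, 3, 4} is a clique of size 4, and the vertices of any clique must share a bag in every tree decomposition; so some bag has ≥ 4 vertices and tw(G) ≥ 3. Combining the bounds, tw(G) = 3.

Treewidth 3.
Bags: B1 = {3, 4, 5, 6}  B2 = {4, 5, 6, 7}  B3 = {2, 3, 4, 5}  B4 = {3, 4, 5, 8}  B5 = {4, 6, 7, 9}  B6 = {1, 3, 4, 5}  B7 = {1, 4, 5, 10}  B8 = {0, 2, 3, 4}
Tree: B1–B2, B1–B3, B3–B4, B2–B5, B3–B6, B6–B7, B3–B8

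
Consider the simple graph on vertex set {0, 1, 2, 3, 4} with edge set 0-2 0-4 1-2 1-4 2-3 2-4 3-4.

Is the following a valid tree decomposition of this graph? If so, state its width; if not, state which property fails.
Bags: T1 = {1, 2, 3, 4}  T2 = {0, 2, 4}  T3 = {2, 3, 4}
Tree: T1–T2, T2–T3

A tree decomposition must satisfy three properties: every vertex lies in some bag; for every edge, both endpoints lie together in some bag; and for every vertex, the bags containing it form a connected subtree. Here bags containing vertex 3 are not connected in the tree, so the decomposition is invalid.

No — bags containing vertex 3 are not connected in the tree.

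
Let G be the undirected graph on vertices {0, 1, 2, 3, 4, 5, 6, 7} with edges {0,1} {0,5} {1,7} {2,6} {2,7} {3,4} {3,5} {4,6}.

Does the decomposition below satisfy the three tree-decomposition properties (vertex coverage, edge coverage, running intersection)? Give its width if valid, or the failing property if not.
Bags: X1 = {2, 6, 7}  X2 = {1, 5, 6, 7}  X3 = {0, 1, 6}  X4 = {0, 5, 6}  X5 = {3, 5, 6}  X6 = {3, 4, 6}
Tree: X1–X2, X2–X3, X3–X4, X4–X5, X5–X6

No — bags containing vertex 5 are not connected in the tree.

A tree decomposition must satisfy three properties: every vertex lies in some bag; for every edge, both endpoints lie together in some bag; and for every vertex, the bags containing it form a connected subtree. Here bags containing vertex 5 are not connected in the tree, so the decomposition is invalid.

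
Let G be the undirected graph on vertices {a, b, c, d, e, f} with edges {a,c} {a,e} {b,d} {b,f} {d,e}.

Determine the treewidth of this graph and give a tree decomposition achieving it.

Each bag holds 2 vertices, so the decomposition has width 1, which upper-bounds the treewidth. Any graph with an edge has treewidth ≥ 1, and G has the edge c–a. Hence tw(G) = 1 exactly.

Treewidth 1.
Bags: B1 = {a, c}  B2 = {a, e}  B3 = {d, e}  B4 = {b, d}  B5 = {b, f}
Tree: B1–B2, B2–B3, B3–B4, B4–B5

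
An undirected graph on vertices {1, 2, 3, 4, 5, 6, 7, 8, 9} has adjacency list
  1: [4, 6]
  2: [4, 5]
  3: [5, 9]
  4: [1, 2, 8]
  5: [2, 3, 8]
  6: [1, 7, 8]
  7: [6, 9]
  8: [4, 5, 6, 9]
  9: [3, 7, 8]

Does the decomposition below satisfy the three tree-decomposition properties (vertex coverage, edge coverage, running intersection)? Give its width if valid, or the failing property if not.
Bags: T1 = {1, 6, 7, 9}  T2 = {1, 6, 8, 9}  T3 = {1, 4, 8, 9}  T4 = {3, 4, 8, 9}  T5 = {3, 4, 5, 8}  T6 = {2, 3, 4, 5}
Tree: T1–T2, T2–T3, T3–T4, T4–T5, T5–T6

Yes; width 3.

Checking the three conditions: (i) the bags cover all of {1, 2, 3, 4, 5, 6, 7, 8, 9}; (ii) for each edge, some bag contains both endpoints; (iii) the bags containing any fixed vertex form a subtree. All hold, so the decomposition is valid with width 4 − 1 = 3.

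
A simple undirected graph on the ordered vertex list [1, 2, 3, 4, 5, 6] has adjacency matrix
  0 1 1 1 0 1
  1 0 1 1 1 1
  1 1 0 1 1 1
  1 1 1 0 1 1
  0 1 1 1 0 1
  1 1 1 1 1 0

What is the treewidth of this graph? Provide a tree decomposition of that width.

Treewidth 4.
One such decomposition:
Bags: B1 = {2, 3, 4, 5, 6}  B2 = {1, 2, 3, 4, 6}
Tree: B1–B2

The largest bag has 5 vertices, giving width 4; this decomposition certifies tw(G) ≤ 4. Conversely, {1, 2, 3, 4, 6} is a clique of size 5, and the vertices of any clique must share a bag in every tree decomposition; so some bag has ≥ 5 vertices and tw(G) ≥ 4. The upper and lower bounds meet at 4, so that is the treewidth.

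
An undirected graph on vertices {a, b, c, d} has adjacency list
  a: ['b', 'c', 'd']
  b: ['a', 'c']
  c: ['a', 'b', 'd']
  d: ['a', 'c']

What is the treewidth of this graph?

2

A width-2 tree decomposition is:
Bags: B1 = {a, b, c}  B2 = {a, c, d}
Tree: B1–B2
Every bag has size at most 3, so the width is 3 − 1 = 2 and tw(G) ≤ 2. For the lower bound, the 3 vertices {a, c, d} are pairwise adjacent, and any tree decomposition puts a clique entirely inside one bag — forcing width ≥ 2. The upper and lower bounds meet at 2, so that is the treewidth.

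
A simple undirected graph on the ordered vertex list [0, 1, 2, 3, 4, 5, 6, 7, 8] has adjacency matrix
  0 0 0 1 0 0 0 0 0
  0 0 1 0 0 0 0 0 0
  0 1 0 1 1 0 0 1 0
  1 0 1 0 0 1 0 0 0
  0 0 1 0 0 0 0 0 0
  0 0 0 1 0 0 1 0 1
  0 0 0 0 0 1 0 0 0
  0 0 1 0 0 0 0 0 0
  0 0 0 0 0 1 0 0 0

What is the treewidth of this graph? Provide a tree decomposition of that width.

Each bag holds 2 vertices, so the decomposition has width 1, which upper-bounds the treewidth. Any graph with an edge has treewidth ≥ 1, and G has the edge 3–5. Therefore the treewidth is 1.

Treewidth 1.
One optimal decomposition is:
Bags: B1 = {3, 5}  B2 = {0, 3}  B3 = {2, 3}  B4 = {2, 4}  B5 = {2, 7}  B6 = {5, 6}  B7 = {1, 2}  B8 = {5, 8}
Tree: B1–B2, B1–B3, B3–B4, B4–B5, B1–B6, B5–B7, B6–B8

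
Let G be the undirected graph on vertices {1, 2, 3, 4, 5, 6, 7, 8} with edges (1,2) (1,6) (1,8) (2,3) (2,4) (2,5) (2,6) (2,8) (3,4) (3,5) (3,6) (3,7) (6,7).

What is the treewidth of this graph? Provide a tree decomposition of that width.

Treewidth 2.
Bags: B1 = {2, 3, 6}  B2 = {2, 3, 4}  B3 = {1, 2, 6}  B4 = {2, 3, 5}  B5 = {1, 2, 8}  B6 = {3, 6, 7}
Tree: B1–B2, B1–B3, B1–B4, B3–B5, B1–B6

Every bag has size at most 3, so the width is 3 − 1 = 2 and tw(G) ≤ 2. Conversely, {1, 2, 8} is a clique of size 3, and the vertices of any clique must share a bag in every tree decomposition; so some bag has ≥ 3 vertices and tw(G) ≥ 2. The upper and lower bounds meet at 2, so that is the treewidth.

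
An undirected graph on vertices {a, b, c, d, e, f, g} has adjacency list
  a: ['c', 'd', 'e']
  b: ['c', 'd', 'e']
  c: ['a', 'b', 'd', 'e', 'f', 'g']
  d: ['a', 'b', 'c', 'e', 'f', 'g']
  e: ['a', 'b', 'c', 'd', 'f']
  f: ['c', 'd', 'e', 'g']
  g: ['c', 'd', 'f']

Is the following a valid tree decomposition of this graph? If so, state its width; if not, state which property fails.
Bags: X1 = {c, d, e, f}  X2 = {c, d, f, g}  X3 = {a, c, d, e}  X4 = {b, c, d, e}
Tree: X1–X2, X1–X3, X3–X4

Checking the three conditions: (i) the bags cover all of {a, b, c, d, e, f, g}; (ii) for each edge, some bag contains both endpoints; (iii) the bags containing any fixed vertex form a subtree. All hold, so the decomposition is valid with width 4 − 1 = 3.

Yes; width 3.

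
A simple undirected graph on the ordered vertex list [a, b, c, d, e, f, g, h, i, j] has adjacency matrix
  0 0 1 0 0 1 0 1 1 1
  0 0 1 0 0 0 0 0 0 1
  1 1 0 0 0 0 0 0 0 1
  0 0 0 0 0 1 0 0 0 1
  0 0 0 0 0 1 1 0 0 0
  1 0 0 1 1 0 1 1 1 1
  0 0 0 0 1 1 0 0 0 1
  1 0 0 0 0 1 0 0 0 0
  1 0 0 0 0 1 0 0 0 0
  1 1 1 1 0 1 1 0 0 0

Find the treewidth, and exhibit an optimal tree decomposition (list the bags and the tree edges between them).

The largest bag has 3 vertices, giving width 2; this decomposition certifies tw(G) ≤ 2. Conversely, {a, c, j} is a clique of size 3, and the vertices of any clique must share a bag in every tree decomposition; so some bag has ≥ 3 vertices and tw(G) ≥ 2. The upper and lower bounds meet at 2, so that is the treewidth.

Treewidth 2.
Bags: B1 = {a, c, j}  B2 = {a, f, j}  B3 = {a, f, i}  B4 = {b, c, j}  B5 = {d, f, j}  B6 = {f, g, j}  B7 = {a, f, h}  B8 = {e, f, g}
Tree: B1–B2, B2–B3, B1–B4, B2–B5, B5–B6, B2–B7, B6–B8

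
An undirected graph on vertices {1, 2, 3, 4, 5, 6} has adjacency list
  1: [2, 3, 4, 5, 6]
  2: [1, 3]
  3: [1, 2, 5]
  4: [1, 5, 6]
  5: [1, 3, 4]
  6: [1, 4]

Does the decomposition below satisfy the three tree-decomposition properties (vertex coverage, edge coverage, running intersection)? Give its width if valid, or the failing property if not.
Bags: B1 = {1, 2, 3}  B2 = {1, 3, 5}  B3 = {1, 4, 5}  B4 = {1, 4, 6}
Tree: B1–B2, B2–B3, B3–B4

Yes; width 2.

Vertex coverage: the bags together contain {1, 2, 3, 4, 5, 6}, the full vertex set. Edge coverage: each edge of G has both endpoints in at least one bag. Running intersection: for every vertex, the bags containing it form a connected subtree. All three properties hold, so this is a valid tree decomposition of width max|bag| − 1 = 2, and hence tw(G) ≤ 2.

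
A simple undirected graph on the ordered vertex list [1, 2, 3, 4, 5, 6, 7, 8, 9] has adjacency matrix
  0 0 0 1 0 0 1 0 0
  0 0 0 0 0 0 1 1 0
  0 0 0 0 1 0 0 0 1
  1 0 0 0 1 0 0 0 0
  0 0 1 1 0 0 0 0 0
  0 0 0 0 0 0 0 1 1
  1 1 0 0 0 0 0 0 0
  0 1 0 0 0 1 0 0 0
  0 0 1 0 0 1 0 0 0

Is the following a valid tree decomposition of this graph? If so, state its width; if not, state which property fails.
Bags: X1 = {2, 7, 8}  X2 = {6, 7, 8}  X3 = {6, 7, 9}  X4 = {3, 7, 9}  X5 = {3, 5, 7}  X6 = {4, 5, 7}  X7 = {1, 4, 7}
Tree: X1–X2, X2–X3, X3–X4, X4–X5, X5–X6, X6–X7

Vertex coverage: the bags together contain {1, 2, 3, 4, 5, 6, 7, 8, 9}, the full vertex set. Edge coverage: each edge of G has both endpoints in at least one bag. Running intersection: for every vertex, the bags containing it form a connected subtree. All three properties hold, so this is a valid tree decomposition of width max|bag| − 1 = 2, and hence tw(G) ≤ 2.

Yes; width 2.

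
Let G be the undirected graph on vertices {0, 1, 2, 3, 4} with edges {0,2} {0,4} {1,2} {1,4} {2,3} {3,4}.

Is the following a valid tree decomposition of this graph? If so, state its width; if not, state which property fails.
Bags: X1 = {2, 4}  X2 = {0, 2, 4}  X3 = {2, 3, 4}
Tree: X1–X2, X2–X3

A tree decomposition must satisfy three properties: every vertex lies in some bag; for every edge, both endpoints lie together in some bag; and for every vertex, the bags containing it form a connected subtree. Here vertex 1 appears in no bag, so the decomposition is invalid.

No — vertex 1 appears in no bag.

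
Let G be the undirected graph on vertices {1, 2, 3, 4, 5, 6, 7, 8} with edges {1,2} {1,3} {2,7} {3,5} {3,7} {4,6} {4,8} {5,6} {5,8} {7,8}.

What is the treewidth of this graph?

A width-2 tree decomposition is:
Bags: B1 = {1, 2, 7}  B2 = {1, 3, 7}  B3 = {3, 7, 8}  B4 = {3, 5, 8}  B5 = {4, 5, 8}  B6 = {4, 5, 6}
Tree: B1–B2, B2–B3, B3–B4, B4–B5, B5–B6
The largest bag has 3 vertices, giving width 2; this decomposition certifies tw(G) ≤ 2. Since 2–1–3–7–2 is a cycle in G, G is not acyclic. Forests are exactly the graphs of treewidth ≤ 1, so tw(G) ≥ 2. Hence tw(G) = 2 exactly.

2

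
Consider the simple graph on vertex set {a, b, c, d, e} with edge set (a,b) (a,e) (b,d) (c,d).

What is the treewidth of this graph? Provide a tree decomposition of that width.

Every bag has size at most 2, so the width is 2 − 1 = 1 and tw(G) ≤ 1. Any graph with an edge has treewidth ≥ 1, and G has the edge e–a. Combining the bounds, tw(G) = 1.

Treewidth 1.
One such decomposition:
Bags: B1 = {a, e}  B2 = {a, b}  B3 = {b, d}  B4 = {c, d}
Tree: B1–B2, B2–B3, B3–B4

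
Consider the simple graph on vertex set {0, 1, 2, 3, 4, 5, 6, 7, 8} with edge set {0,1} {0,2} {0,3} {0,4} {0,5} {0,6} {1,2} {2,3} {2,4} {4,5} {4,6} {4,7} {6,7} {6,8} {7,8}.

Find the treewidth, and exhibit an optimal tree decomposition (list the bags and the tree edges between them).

Treewidth 2.
Bags: B1 = {0, 2, 3}  B2 = {0, 2, 4}  B3 = {0, 1, 2}  B4 = {0, 4, 6}  B5 = {4, 6, 7}  B6 = {0, 4, 5}  B7 = {6, 7, 8}
Tree: B1–B2, B1–B3, B2–B4, B4–B5, B4–B6, B5–B7

Each bag holds 3 vertices, so the decomposition has width 2, which upper-bounds the treewidth. For the lower bound, the 3 vertices {0, 1, 2} are pairwise adjacent, and any tree decomposition puts a clique entirely inside one bag — forcing width ≥ 2. Combining the bounds, tw(G) = 2.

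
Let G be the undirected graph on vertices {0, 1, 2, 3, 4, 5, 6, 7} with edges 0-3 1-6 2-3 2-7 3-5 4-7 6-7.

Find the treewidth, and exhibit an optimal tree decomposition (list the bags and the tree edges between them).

Treewidth 1.
One optimal decomposition is:
Bags: B1 = {2, 3}  B2 = {3, 5}  B3 = {2, 7}  B4 = {0, 3}  B5 = {4, 7}  B6 = {6, 7}  B7 = {1, 6}
Tree: B1–B2, B1–B3, B1–B4, B3–B5, B5–B6, B6–B7

Each bag holds 2 vertices, so the decomposition has width 1, which upper-bounds the treewidth. G has an edge, so its treewidth is at least 1. Therefore the treewidth is 1.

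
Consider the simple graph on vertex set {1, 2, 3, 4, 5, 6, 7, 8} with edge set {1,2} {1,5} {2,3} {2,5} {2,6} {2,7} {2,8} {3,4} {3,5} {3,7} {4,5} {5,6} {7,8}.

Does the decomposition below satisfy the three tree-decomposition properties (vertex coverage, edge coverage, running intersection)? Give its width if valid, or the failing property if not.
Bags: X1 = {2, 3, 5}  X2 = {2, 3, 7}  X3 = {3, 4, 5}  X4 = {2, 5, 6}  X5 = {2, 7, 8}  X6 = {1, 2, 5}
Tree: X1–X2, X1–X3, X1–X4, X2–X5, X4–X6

Yes; width 2.

Checking the three conditions: (i) the bags cover all of {1, 2, 3, 4, 5, 6, 7, 8}; (ii) for each edge, some bag contains both endpoints; (iii) the bags containing any fixed vertex form a subtree. All hold, so the decomposition is valid with width 3 − 1 = 2.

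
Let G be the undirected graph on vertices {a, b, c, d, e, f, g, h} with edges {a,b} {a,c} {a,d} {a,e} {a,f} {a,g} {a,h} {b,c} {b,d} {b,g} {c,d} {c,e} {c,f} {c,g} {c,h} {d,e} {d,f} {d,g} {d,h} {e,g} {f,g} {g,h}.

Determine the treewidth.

4

A width-4 tree decomposition is:
Bags: B1 = {a, b, c, d, g}  B2 = {a, c, d, f, g}  B3 = {a, c, d, e, g}  B4 = {a, c, d, g, h}
Tree: B1–B2, B1–B3, B1–B4
The largest bag has 5 vertices, giving width 4; this decomposition certifies tw(G) ≤ 4. For the lower bound, the 5 vertices {a, c, d, e, g} are pairwise adjacent, and any tree decomposition puts a clique entirely inside one bag — forcing width ≥ 4. Combining the bounds, tw(G) = 4.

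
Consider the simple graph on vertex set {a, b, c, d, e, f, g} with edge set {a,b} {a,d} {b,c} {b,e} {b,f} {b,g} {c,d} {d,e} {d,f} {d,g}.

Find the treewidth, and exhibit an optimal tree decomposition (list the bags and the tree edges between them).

Each bag holds 3 vertices, so the decomposition has width 2, which upper-bounds the treewidth. The edges d–e–b–a–d form a cycle, so G is not a tree and its treewidth is at least 2. Combining the bounds, tw(G) = 2.

Treewidth 2.
Bags: B1 = {b, d, e}  B2 = {a, b, d}  B3 = {b, d, g}  B4 = {b, d, f}  B5 = {b, c, d}
Tree: B1–B2, B2–B3, B3–B4, B4–B5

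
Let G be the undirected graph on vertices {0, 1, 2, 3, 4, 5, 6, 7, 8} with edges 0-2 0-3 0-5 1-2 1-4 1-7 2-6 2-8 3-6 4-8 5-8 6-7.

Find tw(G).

3

A width-3 tree decomposition is:
Bags: B1 = {1, 4, 7, 8}  B2 = {1, 2, 7, 8}  B3 = {2, 6, 7, 8}  B4 = {2, 5, 6, 8}  B5 = {0, 2, 5, 6}  B6 = {0, 3, 5, 6}
Tree: B1–B2, B2–B3, B3–B4, B4–B5, B5–B6
The largest bag has 4 vertices, giving width 3; this decomposition certifies tw(G) ≤ 3. For the lower bound: the 4 vertex sets {1,4,7}, {8}, {2}, {0,3,5,6} are disjoint, each induces a connected subgraph, and every pair is joined by at least one edge of G. Contracting each set to a single vertex therefore yields K_{4} as a minor, and since treewidth is minor-monotone, tw(G) ≥ tw(K_{4}) = 3. Hence tw(G) = 3 exactly.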